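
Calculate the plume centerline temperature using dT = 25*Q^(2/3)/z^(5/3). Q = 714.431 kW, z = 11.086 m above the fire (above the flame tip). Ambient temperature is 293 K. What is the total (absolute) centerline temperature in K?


Q^(2/3) = 79.917
z^(5/3) = 55.118
dT = 25 * 79.917 / 55.118 = 36.248 K
T = 293 + 36.248 = 329.25 K

329.25 K


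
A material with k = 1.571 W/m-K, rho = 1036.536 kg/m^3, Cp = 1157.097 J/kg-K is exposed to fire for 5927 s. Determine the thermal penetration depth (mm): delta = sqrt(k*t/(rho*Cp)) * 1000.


alpha = 1.571 / (1036.536 * 1157.097) = 1.3099e-06 m^2/s
alpha * t = 0.0077635
delta = sqrt(0.0077635) * 1000 = 88.111 mm

88.111 mm


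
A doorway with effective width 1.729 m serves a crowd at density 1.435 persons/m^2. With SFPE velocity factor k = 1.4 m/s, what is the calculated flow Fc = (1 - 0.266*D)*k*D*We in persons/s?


1 - 0.266*D = 1 - 0.266*1.435 = 0.61829
Fs = 0.61829 * 1.4 * 1.435 = 1.2421 persons/(s*m)
Fc = 1.2421 * 1.729 = 2.1477 persons/s

2.1477 persons/s


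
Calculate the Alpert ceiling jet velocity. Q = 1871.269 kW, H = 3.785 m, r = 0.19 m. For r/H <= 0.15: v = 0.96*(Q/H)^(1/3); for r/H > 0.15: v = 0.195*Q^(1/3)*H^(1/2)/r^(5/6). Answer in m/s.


r/H = 0.19 / 3.785 = 0.050198
r/H <= 0.15, so v = 0.96*(Q/H)^(1/3)
Q/H = 494.39
(Q/H)^(1/3) = 7.9072
v = 0.96 * 7.9072 = 7.5909 m/s

7.5909 m/s


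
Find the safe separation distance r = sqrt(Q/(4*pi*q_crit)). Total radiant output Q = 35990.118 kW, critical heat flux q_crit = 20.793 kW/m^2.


4*pi*q_crit = 261.29
Q/(4*pi*q_crit) = 137.74
r = sqrt(137.74) = 11.736 m

11.736 m


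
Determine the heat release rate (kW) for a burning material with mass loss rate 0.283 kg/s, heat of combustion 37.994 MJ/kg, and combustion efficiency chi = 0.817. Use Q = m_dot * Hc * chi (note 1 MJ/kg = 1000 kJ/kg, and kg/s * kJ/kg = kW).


Hc = 37.994 MJ/kg = 37.994 * 1000 kJ/kg = 37994 kJ/kg
Q = 0.283 kg/s * 37994 kJ/kg * 0.817 = 8784.6 kW

8784.6 kW


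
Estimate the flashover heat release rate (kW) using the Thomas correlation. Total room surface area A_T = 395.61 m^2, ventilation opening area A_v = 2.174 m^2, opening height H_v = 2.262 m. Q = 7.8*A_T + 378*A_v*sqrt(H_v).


7.8*A_T = 3085.758
sqrt(H_v) = 1.5040
378*A_v*sqrt(H_v) = 1235.9
Q = 3085.758 + 1235.9 = 4321.7 kW

4321.7 kW


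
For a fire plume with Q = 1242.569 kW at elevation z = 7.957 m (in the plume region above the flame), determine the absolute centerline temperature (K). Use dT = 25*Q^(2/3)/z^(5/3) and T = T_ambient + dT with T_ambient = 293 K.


Q^(2/3) = 115.58
z^(5/3) = 31.714
dT = 25 * 115.58 / 31.714 = 91.111 K
T = 293 + 91.111 = 384.11 K

384.11 K


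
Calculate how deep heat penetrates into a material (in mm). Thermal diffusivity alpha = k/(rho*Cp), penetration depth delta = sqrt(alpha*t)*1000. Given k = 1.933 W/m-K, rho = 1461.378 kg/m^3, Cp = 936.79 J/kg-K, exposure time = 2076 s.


alpha = 1.933 / (1461.378 * 936.79) = 1.4120e-06 m^2/s
alpha * t = 0.0029313
delta = sqrt(0.0029313) * 1000 = 54.141 mm

54.141 mm


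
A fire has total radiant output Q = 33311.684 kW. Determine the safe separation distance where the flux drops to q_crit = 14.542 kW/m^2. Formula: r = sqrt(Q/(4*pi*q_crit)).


4*pi*q_crit = 182.74
Q/(4*pi*q_crit) = 182.29
r = sqrt(182.29) = 13.501 m

13.501 m


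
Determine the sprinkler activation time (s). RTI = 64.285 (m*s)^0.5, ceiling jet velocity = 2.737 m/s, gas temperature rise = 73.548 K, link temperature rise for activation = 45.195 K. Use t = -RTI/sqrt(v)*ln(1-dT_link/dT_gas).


dT_link/dT_gas = 0.61450
ln(1 - 0.61450) = -0.95321
t = -64.285 / sqrt(2.737) * -0.95321 = 37.039 s

37.039 s


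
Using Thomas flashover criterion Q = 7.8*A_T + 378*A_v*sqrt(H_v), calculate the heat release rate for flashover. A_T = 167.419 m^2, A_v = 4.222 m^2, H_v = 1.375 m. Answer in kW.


7.8*A_T = 1305.9
sqrt(H_v) = 1.1726
378*A_v*sqrt(H_v) = 1871.4
Q = 1305.9 + 1871.4 = 3177.2 kW

3177.2 kW


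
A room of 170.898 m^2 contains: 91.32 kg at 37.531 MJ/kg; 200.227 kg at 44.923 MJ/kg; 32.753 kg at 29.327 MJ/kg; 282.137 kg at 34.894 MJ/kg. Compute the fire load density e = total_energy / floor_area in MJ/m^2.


Total energy = 91.32*37.531 + 200.227*44.923 + 32.753*29.327 + 282.137*34.894
= 3427.331 + 8994.798 + 960.5472 + 9844.888
= 23227.56 MJ
e = 23227.56 / 170.898 = 135.91 MJ/m^2

135.91 MJ/m^2


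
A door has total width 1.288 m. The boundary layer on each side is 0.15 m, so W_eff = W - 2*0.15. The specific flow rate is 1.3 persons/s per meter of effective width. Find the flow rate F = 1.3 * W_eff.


W_eff = 1.288 - 0.30 = 0.988 m
F = 1.3 * 0.988 = 1.2844 persons/s

1.2844 persons/s


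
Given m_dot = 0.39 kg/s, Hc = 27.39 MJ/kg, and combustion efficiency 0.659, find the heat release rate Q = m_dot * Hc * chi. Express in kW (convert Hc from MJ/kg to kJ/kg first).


Hc = 27.39 MJ/kg = 27.39 * 1000 kJ/kg = 27390 kJ/kg
Q = 0.39 kg/s * 27390 kJ/kg * 0.659 = 7039.5 kW

7039.5 kW


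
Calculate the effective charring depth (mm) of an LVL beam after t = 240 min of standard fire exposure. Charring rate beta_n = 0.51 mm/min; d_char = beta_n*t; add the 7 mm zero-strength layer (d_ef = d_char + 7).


d_char = 0.51 * 240 = 122.4 mm
d_ef = 122.4 + 1.0*7 = 129.4 mm

129.4 mm


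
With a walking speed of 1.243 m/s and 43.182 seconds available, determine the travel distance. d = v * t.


d = 1.243 * 43.182 = 53.675 m

53.675 m


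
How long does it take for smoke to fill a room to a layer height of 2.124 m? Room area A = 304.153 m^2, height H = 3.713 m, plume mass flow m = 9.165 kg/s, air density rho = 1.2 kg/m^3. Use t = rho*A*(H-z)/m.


H - z = 1.589 m
t = 1.2 * 304.153 * 1.589 / 9.165 = 63.280 s

63.280 s


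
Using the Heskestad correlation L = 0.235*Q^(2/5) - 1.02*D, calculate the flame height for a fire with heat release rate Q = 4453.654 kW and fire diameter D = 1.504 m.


Q^(2/5) = 28.806
0.235 * Q^(2/5) = 6.7695
1.02 * D = 1.5341
L = 5.2354 m

5.2354 m


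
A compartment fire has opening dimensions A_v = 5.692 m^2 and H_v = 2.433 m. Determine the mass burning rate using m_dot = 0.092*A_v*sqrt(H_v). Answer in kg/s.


sqrt(H_v) = 1.5598
m_dot = 0.092 * 5.692 * 1.5598 = 0.81682 kg/s

0.81682 kg/s


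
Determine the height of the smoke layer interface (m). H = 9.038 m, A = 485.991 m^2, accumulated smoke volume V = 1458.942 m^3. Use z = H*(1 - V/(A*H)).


V/(A*H) = 0.33215
1 - 0.33215 = 0.66785
z = 9.038 * 0.66785 = 6.0360 m

6.0360 m


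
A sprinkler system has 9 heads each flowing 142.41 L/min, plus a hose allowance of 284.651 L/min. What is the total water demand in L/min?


Sprinkler demand = 9 * 142.41 = 1281.69 L/min
Total = 1281.69 + 284.651 = 1566.341 L/min

1566.341 L/min


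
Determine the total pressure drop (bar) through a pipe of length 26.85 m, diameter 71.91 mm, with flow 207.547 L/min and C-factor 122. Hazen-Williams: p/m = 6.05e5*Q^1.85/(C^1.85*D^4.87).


Q^1.85 = 19349
C^1.85 = 7240.5
D^4.87 = 1.1030e+09
p/m = 0.0014659 bar/m
p_total = 0.0014659 * 26.85 = 0.039358 bar

0.039358 bar


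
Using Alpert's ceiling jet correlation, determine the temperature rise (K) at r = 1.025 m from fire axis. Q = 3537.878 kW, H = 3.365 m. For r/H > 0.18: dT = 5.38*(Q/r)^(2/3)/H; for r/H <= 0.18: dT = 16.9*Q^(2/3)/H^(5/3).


r/H = 1.025 / 3.365 = 0.30461
r/H > 0.18, so dT = 5.38*(Q/r)^(2/3)/H
Q/r = 3451.6
(Q/r)^(2/3) = 228.39
dT = 5.38 * 228.39 / 3.365 = 365.15 K

365.15 K


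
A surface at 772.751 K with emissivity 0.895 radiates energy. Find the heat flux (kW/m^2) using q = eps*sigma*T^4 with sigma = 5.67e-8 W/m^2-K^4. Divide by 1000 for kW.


T^4 = 3.5658e+11
q = 0.895 * 5.67e-8 * 3.5658e+11 / 1000 = 18.095 kW/m^2

18.095 kW/m^2


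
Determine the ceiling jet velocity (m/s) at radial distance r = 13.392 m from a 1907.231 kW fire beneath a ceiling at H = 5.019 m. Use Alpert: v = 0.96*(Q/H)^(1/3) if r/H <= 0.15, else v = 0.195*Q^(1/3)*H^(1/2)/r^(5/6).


r/H = 13.392 / 5.019 = 2.6683
r/H > 0.15, so v = 0.195*Q^(1/3)*H^(1/2)/r^(5/6)
Q^(1/3) = 12.401
H^(1/2) = 2.2403
r^(5/6) = 8.6904
v = 0.195 * 12.401 * 2.2403 / 8.6904 = 0.62341 m/s

0.62341 m/s


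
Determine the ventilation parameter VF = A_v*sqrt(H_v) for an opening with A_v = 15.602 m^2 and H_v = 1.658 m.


sqrt(H_v) = 1.2876
VF = 15.602 * 1.2876 = 20.090 m^(5/2)

20.090 m^(5/2)


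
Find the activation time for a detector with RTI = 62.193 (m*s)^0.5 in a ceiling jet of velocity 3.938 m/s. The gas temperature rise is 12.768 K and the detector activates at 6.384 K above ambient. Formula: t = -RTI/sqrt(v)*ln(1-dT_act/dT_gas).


dT_act/dT_gas = 0.5
ln(1 - 0.5) = -0.69315
t = -62.193 / sqrt(3.938) * -0.69315 = 21.723 s

21.723 s


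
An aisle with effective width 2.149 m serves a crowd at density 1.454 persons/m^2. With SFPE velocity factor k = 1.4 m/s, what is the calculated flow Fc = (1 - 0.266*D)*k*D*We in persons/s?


1 - 0.266*D = 1 - 0.266*1.454 = 0.61324
Fs = 0.61324 * 1.4 * 1.454 = 1.2483 persons/(s*m)
Fc = 1.2483 * 2.149 = 2.6826 persons/s

2.6826 persons/s


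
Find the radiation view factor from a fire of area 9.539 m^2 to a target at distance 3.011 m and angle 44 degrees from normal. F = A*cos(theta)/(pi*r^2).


cos(44 deg) = 0.71934
pi*r^2 = 28.482
F = 9.539 * 0.71934 / 28.482 = 0.24092

0.24092


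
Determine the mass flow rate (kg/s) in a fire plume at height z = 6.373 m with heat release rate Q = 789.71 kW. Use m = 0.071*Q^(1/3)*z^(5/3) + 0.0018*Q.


Q^(1/3) = 9.2432
z^(5/3) = 21.907
First term = 0.071 * 9.2432 * 21.907 = 14.377
Second term = 0.0018 * 789.71 = 1.4215
m = 15.798 kg/s

15.798 kg/s


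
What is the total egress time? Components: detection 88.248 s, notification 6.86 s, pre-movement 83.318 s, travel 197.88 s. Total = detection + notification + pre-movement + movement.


Total = 88.248 + 6.86 + 83.318 + 197.88 = 376.306 s

376.306 s


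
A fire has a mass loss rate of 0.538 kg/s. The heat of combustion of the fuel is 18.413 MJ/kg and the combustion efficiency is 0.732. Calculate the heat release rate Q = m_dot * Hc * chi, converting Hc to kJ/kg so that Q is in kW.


Hc = 18.413 MJ/kg = 18.413 * 1000 kJ/kg = 18413 kJ/kg
Q = 0.538 kg/s * 18413 kJ/kg * 0.732 = 7251.3 kW

7251.3 kW


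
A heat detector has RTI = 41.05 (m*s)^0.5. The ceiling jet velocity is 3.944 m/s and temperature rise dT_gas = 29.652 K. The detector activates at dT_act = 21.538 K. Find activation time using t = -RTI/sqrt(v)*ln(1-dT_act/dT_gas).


dT_act/dT_gas = 0.72636
ln(1 - 0.72636) = -1.2959
t = -41.05 / sqrt(3.944) * -1.2959 = 26.787 s

26.787 s


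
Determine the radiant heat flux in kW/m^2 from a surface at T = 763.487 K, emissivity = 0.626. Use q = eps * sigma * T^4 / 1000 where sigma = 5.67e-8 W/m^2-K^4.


T^4 = 3.3979e+11
q = 0.626 * 5.67e-8 * 3.3979e+11 / 1000 = 12.060 kW/m^2

12.060 kW/m^2


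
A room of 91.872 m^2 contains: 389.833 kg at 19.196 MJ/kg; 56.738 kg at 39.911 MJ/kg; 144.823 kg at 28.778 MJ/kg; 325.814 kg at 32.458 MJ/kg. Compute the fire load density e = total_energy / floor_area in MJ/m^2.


Total energy = 389.833*19.196 + 56.738*39.911 + 144.823*28.778 + 325.814*32.458
= 7483.234 + 2264.470 + 4167.716 + 10575.27
= 24490.69 MJ
e = 24490.69 / 91.872 = 266.57 MJ/m^2

266.57 MJ/m^2


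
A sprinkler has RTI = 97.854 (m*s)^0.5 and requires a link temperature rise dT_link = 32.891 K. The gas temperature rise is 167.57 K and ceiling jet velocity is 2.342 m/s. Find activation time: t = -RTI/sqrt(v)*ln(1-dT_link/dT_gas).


dT_link/dT_gas = 0.19628
ln(1 - 0.19628) = -0.21851
t = -97.854 / sqrt(2.342) * -0.21851 = 13.972 s

13.972 s


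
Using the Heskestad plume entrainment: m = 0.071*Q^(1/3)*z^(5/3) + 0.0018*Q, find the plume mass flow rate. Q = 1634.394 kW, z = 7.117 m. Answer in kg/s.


Q^(1/3) = 11.779
z^(5/3) = 26.333
First term = 0.071 * 11.779 * 26.333 = 22.023
Second term = 0.0018 * 1634.394 = 2.9419
m = 24.965 kg/s

24.965 kg/s


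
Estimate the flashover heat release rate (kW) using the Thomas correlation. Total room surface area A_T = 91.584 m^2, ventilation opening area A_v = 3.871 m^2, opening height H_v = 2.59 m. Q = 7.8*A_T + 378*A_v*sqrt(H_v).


7.8*A_T = 714.36
sqrt(H_v) = 1.6093
378*A_v*sqrt(H_v) = 2354.9
Q = 714.36 + 2354.9 = 3069.2 kW

3069.2 kW


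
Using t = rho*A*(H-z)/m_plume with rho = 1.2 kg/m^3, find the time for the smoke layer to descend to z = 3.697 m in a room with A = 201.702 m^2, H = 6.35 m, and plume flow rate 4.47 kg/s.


H - z = 2.653 m
t = 1.2 * 201.702 * 2.653 / 4.47 = 143.66 s

143.66 s


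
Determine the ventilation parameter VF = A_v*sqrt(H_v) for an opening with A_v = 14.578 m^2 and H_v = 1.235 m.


sqrt(H_v) = 1.1113
VF = 14.578 * 1.1113 = 16.201 m^(5/2)

16.201 m^(5/2)


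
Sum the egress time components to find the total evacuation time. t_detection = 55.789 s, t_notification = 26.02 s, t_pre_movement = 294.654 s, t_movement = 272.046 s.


Total = 55.789 + 26.02 + 294.654 + 272.046 = 648.509 s

648.509 s


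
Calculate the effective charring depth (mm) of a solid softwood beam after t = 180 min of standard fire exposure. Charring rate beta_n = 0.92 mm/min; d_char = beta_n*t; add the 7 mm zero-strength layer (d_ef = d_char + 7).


d_char = 0.92 * 180 = 165.6 mm
d_ef = 165.6 + 1.0*7 = 172.6 mm

172.6 mm


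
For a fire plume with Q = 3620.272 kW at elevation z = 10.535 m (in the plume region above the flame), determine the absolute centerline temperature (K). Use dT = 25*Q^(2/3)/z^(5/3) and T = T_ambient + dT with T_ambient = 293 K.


Q^(2/3) = 235.77
z^(5/3) = 50.628
dT = 25 * 235.77 / 50.628 = 116.42 K
T = 293 + 116.42 = 409.42 K

409.42 K


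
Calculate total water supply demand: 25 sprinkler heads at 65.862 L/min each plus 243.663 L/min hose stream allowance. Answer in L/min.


Sprinkler demand = 25 * 65.862 = 1646.55 L/min
Total = 1646.55 + 243.663 = 1890.213 L/min

1890.213 L/min


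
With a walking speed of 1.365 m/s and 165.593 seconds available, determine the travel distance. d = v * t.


d = 1.365 * 165.593 = 226.03 m

226.03 m


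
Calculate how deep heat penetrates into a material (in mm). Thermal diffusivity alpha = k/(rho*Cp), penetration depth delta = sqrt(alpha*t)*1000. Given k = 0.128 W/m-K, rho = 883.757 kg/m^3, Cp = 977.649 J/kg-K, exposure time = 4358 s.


alpha = 0.128 / (883.757 * 977.649) = 1.4815e-07 m^2/s
alpha * t = 0.00064563
delta = sqrt(0.00064563) * 1000 = 25.409 mm

25.409 mm


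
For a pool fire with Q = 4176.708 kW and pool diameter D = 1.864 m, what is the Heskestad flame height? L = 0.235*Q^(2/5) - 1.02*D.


Q^(2/5) = 28.076
0.235 * Q^(2/5) = 6.5978
1.02 * D = 1.9013
L = 4.6966 m

4.6966 m


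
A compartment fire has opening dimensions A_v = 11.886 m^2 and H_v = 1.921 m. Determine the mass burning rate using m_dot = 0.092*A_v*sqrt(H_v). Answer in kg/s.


sqrt(H_v) = 1.3860
m_dot = 0.092 * 11.886 * 1.3860 = 1.5156 kg/s

1.5156 kg/s


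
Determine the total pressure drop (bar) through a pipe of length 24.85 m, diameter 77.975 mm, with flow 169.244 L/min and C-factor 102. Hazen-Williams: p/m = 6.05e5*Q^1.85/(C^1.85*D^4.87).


Q^1.85 = 13266
C^1.85 = 5198.9
D^4.87 = 1.6361e+09
p/m = 0.00094357 bar/m
p_total = 0.00094357 * 24.85 = 0.023448 bar

0.023448 bar


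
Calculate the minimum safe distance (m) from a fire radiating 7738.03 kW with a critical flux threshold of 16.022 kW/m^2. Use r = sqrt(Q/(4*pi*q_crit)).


4*pi*q_crit = 201.34
Q/(4*pi*q_crit) = 38.433
r = sqrt(38.433) = 6.1994 m

6.1994 m


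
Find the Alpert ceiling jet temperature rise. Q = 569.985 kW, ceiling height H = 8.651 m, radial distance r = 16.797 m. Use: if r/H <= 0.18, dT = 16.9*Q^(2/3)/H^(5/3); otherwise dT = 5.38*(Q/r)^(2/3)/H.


r/H = 16.797 / 8.651 = 1.9416
r/H > 0.18, so dT = 5.38*(Q/r)^(2/3)/H
Q/r = 33.934
(Q/r)^(2/3) = 10.481
dT = 5.38 * 10.481 / 8.651 = 6.5183 K

6.5183 K


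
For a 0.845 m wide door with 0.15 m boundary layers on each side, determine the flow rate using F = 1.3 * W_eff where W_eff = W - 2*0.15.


W_eff = 0.845 - 0.30 = 0.545 m
F = 1.3 * 0.545 = 0.70850 persons/s

0.70850 persons/s


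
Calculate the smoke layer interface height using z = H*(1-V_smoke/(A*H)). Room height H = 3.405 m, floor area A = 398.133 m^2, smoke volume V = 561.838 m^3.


V/(A*H) = 0.41444
1 - 0.41444 = 0.58556
z = 3.405 * 0.58556 = 1.9938 m

1.9938 m


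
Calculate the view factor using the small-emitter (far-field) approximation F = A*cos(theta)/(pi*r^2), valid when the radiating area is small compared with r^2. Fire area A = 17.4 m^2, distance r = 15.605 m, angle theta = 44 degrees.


cos(44 deg) = 0.71934
pi*r^2 = 765.03
F = 17.4 * 0.71934 / 765.03 = 0.016361

0.016361


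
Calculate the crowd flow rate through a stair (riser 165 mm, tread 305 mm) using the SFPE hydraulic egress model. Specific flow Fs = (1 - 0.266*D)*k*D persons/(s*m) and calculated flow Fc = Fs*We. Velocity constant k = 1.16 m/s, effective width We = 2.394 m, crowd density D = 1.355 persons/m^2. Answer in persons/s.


1 - 0.266*D = 1 - 0.266*1.355 = 0.63957
Fs = 0.63957 * 1.16 * 1.355 = 1.0053 persons/(s*m)
Fc = 1.0053 * 2.394 = 2.4066 persons/s

2.4066 persons/s


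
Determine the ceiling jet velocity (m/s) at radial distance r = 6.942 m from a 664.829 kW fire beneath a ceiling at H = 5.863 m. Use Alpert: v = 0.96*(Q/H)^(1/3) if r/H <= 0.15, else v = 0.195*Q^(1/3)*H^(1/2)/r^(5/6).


r/H = 6.942 / 5.863 = 1.1840
r/H > 0.15, so v = 0.195*Q^(1/3)*H^(1/2)/r^(5/6)
Q^(1/3) = 8.7278
H^(1/2) = 2.4214
r^(5/6) = 5.0262
v = 0.195 * 8.7278 * 2.4214 / 5.0262 = 0.81990 m/s

0.81990 m/s


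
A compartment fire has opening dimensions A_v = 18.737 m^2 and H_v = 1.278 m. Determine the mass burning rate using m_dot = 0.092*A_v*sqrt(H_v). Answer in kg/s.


sqrt(H_v) = 1.1305
m_dot = 0.092 * 18.737 * 1.1305 = 1.9487 kg/s

1.9487 kg/s


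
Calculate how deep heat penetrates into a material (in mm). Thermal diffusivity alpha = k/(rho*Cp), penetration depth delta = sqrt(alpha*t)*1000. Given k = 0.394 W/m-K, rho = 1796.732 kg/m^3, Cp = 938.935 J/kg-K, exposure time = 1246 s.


alpha = 0.394 / (1796.732 * 938.935) = 2.3355e-07 m^2/s
alpha * t = 0.00029100
delta = sqrt(0.00029100) * 1000 = 17.059 mm

17.059 mm


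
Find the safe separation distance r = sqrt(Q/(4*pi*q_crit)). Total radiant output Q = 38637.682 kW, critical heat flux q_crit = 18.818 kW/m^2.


4*pi*q_crit = 236.47
Q/(4*pi*q_crit) = 163.39
r = sqrt(163.39) = 12.782 m

12.782 m


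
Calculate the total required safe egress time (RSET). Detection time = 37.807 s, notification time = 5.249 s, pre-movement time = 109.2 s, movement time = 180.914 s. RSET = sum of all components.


Total = 37.807 + 5.249 + 109.2 + 180.914 = 333.17 s

333.17 s


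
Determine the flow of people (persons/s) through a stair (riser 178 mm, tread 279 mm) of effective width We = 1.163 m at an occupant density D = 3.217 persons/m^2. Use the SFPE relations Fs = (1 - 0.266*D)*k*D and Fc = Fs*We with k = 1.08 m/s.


1 - 0.266*D = 1 - 0.266*3.217 = 0.14428
Fs = 0.14428 * 1.08 * 3.217 = 0.50127 persons/(s*m)
Fc = 0.50127 * 1.163 = 0.58298 persons/s

0.58298 persons/s


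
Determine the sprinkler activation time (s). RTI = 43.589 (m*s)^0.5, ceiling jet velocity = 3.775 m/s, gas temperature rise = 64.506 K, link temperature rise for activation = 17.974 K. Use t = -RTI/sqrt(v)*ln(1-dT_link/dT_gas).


dT_link/dT_gas = 0.27864
ln(1 - 0.27864) = -0.32662
t = -43.589 / sqrt(3.775) * -0.32662 = 7.3275 s

7.3275 s


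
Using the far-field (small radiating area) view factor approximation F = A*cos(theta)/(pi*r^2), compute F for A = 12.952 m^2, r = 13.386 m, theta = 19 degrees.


cos(19 deg) = 0.94552
pi*r^2 = 562.93
F = 12.952 * 0.94552 / 562.93 = 0.021755

0.021755


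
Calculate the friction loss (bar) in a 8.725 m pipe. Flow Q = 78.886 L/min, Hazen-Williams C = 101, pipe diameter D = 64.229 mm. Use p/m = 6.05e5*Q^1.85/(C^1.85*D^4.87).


Q^1.85 = 3231.8
C^1.85 = 5105.0
D^4.87 = 6.3628e+08
p/m = 0.00060195 bar/m
p_total = 0.00060195 * 8.725 = 0.0052520 bar

0.0052520 bar


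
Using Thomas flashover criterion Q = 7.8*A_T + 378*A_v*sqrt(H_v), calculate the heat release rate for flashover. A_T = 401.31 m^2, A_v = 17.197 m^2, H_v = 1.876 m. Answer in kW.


7.8*A_T = 3130.218
sqrt(H_v) = 1.3697
378*A_v*sqrt(H_v) = 8903.5
Q = 3130.218 + 8903.5 = 12034 kW

12034 kW


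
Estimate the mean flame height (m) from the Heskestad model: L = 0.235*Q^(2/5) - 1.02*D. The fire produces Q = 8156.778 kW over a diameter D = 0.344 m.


Q^(2/5) = 36.695
0.235 * Q^(2/5) = 8.6233
1.02 * D = 0.35088
L = 8.2725 m

8.2725 m


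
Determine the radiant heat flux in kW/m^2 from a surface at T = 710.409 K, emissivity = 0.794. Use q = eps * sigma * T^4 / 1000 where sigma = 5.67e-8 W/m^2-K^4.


T^4 = 2.5470e+11
q = 0.794 * 5.67e-8 * 2.5470e+11 / 1000 = 11.467 kW/m^2

11.467 kW/m^2


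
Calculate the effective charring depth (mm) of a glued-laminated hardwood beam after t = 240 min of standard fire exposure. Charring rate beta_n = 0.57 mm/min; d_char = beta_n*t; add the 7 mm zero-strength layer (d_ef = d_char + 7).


d_char = 0.57 * 240 = 136.8 mm
d_ef = 136.8 + 1.0*7 = 143.8 mm

143.8 mm


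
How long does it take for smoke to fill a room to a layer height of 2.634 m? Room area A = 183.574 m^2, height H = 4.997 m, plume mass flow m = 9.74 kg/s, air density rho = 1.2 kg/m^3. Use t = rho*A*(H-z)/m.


H - z = 2.363 m
t = 1.2 * 183.574 * 2.363 / 9.74 = 53.444 s

53.444 s


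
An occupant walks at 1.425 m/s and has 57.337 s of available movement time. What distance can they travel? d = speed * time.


d = 1.425 * 57.337 = 81.705 m

81.705 m


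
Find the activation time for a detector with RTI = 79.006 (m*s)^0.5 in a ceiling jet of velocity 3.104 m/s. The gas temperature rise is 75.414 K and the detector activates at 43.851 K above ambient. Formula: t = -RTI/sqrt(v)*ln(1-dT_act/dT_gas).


dT_act/dT_gas = 0.58147
ln(1 - 0.58147) = -0.87101
t = -79.006 / sqrt(3.104) * -0.87101 = 39.059 s

39.059 s


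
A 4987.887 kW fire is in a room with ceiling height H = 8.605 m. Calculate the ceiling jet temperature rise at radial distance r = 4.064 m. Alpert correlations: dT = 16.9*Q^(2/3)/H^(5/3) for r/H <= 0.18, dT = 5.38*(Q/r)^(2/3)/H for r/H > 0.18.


r/H = 4.064 / 8.605 = 0.47228
r/H > 0.18, so dT = 5.38*(Q/r)^(2/3)/H
Q/r = 1227.3
(Q/r)^(2/3) = 114.63
dT = 5.38 * 114.63 / 8.605 = 71.670 K

71.670 K


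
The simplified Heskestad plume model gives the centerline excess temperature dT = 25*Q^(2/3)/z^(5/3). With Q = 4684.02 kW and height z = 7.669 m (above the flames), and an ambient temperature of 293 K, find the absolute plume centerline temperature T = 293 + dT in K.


Q^(2/3) = 279.95
z^(5/3) = 29.824
dT = 25 * 279.95 / 29.824 = 234.67 K
T = 293 + 234.67 = 527.67 K

527.67 K


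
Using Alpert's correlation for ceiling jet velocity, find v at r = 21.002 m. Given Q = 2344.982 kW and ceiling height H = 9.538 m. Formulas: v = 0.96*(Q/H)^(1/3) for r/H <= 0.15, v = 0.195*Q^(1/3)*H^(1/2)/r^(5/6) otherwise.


r/H = 21.002 / 9.538 = 2.2019
r/H > 0.15, so v = 0.195*Q^(1/3)*H^(1/2)/r^(5/6)
Q^(1/3) = 13.286
H^(1/2) = 3.0884
r^(5/6) = 12.644
v = 0.195 * 13.286 * 3.0884 / 12.644 = 0.63279 m/s

0.63279 m/s


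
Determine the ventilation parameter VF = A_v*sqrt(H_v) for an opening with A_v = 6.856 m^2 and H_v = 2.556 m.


sqrt(H_v) = 1.5987
VF = 6.856 * 1.5987 = 10.961 m^(5/2)

10.961 m^(5/2)


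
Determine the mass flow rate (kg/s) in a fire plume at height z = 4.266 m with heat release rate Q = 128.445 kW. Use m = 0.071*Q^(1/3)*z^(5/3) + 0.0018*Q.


Q^(1/3) = 5.0455
z^(5/3) = 11.221
First term = 0.071 * 5.0455 * 11.221 = 4.0197
Second term = 0.0018 * 128.445 = 0.23120
m = 4.2509 kg/s

4.2509 kg/s


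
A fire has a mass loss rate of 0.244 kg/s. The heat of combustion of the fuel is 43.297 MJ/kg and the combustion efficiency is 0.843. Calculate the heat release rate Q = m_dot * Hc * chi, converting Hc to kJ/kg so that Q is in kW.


Hc = 43.297 MJ/kg = 43.297 * 1000 kJ/kg = 43297 kJ/kg
Q = 0.244 kg/s * 43297 kJ/kg * 0.843 = 8905.8 kW

8905.8 kW


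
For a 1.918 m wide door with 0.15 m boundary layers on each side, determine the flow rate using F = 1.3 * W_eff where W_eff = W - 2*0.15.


W_eff = 1.918 - 0.30 = 1.618 m
F = 1.3 * 1.618 = 2.1034 persons/s

2.1034 persons/s


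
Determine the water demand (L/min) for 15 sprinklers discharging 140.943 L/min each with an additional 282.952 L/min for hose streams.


Sprinkler demand = 15 * 140.943 = 2114.145 L/min
Total = 2114.145 + 282.952 = 2397.097 L/min

2397.097 L/min


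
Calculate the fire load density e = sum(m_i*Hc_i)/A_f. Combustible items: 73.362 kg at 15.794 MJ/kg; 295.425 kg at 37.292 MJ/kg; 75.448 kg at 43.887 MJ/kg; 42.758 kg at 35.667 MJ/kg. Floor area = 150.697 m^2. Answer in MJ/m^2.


Total energy = 73.362*15.794 + 295.425*37.292 + 75.448*43.887 + 42.758*35.667
= 1158.679 + 11016.99 + 3311.186 + 1525.050
= 17011.90 MJ
e = 17011.90 / 150.697 = 112.89 MJ/m^2

112.89 MJ/m^2


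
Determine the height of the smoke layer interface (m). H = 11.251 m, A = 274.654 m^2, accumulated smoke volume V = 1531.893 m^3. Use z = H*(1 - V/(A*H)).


V/(A*H) = 0.49574
1 - 0.49574 = 0.50426
z = 11.251 * 0.50426 = 5.6735 m

5.6735 m


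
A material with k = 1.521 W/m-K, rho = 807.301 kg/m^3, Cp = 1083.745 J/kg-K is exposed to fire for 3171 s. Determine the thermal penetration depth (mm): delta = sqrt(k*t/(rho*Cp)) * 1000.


alpha = 1.521 / (807.301 * 1083.745) = 1.7385e-06 m^2/s
alpha * t = 0.0055127
delta = sqrt(0.0055127) * 1000 = 74.247 mm

74.247 mm


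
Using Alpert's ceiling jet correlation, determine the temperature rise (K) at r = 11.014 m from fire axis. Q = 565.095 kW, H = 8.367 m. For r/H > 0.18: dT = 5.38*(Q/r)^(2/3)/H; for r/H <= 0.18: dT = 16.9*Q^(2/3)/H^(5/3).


r/H = 11.014 / 8.367 = 1.3164
r/H > 0.18, so dT = 5.38*(Q/r)^(2/3)/H
Q/r = 51.307
(Q/r)^(2/3) = 13.808
dT = 5.38 * 13.808 / 8.367 = 8.8783 K

8.8783 K


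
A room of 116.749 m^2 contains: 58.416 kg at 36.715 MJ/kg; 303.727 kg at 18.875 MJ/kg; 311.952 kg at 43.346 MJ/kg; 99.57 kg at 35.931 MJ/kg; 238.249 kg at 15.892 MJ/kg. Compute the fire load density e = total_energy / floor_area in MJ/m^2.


Total energy = 58.416*36.715 + 303.727*18.875 + 311.952*43.346 + 99.57*35.931 + 238.249*15.892
= 2144.743 + 5732.847 + 13521.87 + 3577.650 + 3786.253
= 28763.36 MJ
e = 28763.36 / 116.749 = 246.37 MJ/m^2

246.37 MJ/m^2


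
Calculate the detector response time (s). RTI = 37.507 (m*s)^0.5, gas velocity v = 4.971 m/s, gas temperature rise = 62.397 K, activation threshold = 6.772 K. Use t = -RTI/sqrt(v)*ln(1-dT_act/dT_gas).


dT_act/dT_gas = 0.10853
ln(1 - 0.10853) = -0.11488
t = -37.507 / sqrt(4.971) * -0.11488 = 1.9326 s

1.9326 s


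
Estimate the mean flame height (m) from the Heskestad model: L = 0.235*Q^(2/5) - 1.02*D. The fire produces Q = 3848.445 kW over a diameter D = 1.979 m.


Q^(2/5) = 27.172
0.235 * Q^(2/5) = 6.3853
1.02 * D = 2.0186
L = 4.3667 m

4.3667 m


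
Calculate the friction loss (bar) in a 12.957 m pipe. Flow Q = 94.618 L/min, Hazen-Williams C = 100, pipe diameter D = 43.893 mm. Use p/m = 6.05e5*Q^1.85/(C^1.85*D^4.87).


Q^1.85 = 4524.3
C^1.85 = 5011.9
D^4.87 = 9.9647e+07
p/m = 0.0054808 bar/m
p_total = 0.0054808 * 12.957 = 0.071014 bar

0.071014 bar


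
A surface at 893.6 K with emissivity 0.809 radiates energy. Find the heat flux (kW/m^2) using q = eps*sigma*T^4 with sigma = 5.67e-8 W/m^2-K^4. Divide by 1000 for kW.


T^4 = 6.3764e+11
q = 0.809 * 5.67e-8 * 6.3764e+11 / 1000 = 29.249 kW/m^2

29.249 kW/m^2


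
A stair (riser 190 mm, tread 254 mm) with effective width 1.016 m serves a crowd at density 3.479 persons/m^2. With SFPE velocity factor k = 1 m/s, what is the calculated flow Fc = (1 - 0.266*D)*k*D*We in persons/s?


1 - 0.266*D = 1 - 0.266*3.479 = 0.074586
Fs = 0.074586 * 1 * 3.479 = 0.25948 persons/(s*m)
Fc = 0.25948 * 1.016 = 0.26364 persons/s

0.26364 persons/s


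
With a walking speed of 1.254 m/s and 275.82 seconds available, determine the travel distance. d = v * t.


d = 1.254 * 275.82 = 345.88 m

345.88 m


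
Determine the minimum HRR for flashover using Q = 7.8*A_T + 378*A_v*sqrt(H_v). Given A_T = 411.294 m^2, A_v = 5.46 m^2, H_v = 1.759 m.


7.8*A_T = 3208.1
sqrt(H_v) = 1.3263
378*A_v*sqrt(H_v) = 2737.3
Q = 3208.1 + 2737.3 = 5945.4 kW

5945.4 kW


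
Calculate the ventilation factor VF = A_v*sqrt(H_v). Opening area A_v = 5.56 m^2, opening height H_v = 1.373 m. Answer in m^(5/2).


sqrt(H_v) = 1.1718
VF = 5.56 * 1.1718 = 6.5149 m^(5/2)

6.5149 m^(5/2)


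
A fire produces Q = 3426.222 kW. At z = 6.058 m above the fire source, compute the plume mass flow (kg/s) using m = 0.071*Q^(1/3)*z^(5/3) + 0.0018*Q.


Q^(1/3) = 15.076
z^(5/3) = 20.132
First term = 0.071 * 15.076 * 20.132 = 21.548
Second term = 0.0018 * 3426.222 = 6.1672
m = 27.715 kg/s

27.715 kg/s


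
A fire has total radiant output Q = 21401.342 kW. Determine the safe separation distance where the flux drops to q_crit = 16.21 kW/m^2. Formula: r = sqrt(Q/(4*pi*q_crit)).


4*pi*q_crit = 203.70
Q/(4*pi*q_crit) = 105.06
r = sqrt(105.06) = 10.250 m

10.250 m


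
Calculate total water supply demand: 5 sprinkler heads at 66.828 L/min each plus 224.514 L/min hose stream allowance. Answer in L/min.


Sprinkler demand = 5 * 66.828 = 334.14 L/min
Total = 334.14 + 224.514 = 558.654 L/min

558.654 L/min


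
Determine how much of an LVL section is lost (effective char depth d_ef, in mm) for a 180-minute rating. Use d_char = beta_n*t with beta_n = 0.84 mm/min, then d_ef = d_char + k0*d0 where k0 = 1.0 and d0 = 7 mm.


d_char = 0.84 * 180 = 151.2 mm
d_ef = 151.2 + 1.0*7 = 158.2 mm

158.2 mm


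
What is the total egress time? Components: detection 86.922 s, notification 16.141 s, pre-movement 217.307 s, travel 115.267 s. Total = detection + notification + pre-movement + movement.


Total = 86.922 + 16.141 + 217.307 + 115.267 = 435.637 s

435.637 s


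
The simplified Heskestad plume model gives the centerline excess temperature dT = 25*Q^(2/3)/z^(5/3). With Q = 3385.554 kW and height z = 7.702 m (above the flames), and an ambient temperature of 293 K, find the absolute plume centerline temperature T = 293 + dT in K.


Q^(2/3) = 225.47
z^(5/3) = 30.038
dT = 25 * 225.47 / 30.038 = 187.65 K
T = 293 + 187.65 = 480.65 K

480.65 K


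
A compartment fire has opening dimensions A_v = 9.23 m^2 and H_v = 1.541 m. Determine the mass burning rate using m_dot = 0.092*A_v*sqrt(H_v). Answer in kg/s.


sqrt(H_v) = 1.2414
m_dot = 0.092 * 9.23 * 1.2414 = 1.0541 kg/s

1.0541 kg/s


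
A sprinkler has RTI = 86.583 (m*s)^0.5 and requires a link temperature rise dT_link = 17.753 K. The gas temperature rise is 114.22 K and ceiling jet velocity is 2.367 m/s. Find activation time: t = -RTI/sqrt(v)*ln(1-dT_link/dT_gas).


dT_link/dT_gas = 0.15543
ln(1 - 0.15543) = -0.16893
t = -86.583 / sqrt(2.367) * -0.16893 = 9.5067 s

9.5067 s


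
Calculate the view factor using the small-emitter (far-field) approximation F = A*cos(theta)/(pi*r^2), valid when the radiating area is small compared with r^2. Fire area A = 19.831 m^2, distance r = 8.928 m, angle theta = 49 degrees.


cos(49 deg) = 0.65606
pi*r^2 = 250.41
F = 19.831 * 0.65606 / 250.41 = 0.051955

0.051955


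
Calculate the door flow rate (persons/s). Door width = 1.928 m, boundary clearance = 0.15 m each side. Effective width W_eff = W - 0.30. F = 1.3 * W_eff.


W_eff = 1.928 - 0.30 = 1.628 m
F = 1.3 * 1.628 = 2.1164 persons/s

2.1164 persons/s


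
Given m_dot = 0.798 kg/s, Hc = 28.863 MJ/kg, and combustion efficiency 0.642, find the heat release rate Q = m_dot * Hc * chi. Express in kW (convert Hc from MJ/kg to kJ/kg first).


Hc = 28.863 MJ/kg = 28.863 * 1000 kJ/kg = 28863 kJ/kg
Q = 0.798 kg/s * 28863 kJ/kg * 0.642 = 14787 kW

14787 kW


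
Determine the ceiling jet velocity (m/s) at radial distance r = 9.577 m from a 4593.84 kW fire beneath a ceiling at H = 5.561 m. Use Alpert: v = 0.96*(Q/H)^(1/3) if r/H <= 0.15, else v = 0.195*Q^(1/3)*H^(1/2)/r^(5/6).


r/H = 9.577 / 5.561 = 1.7222
r/H > 0.15, so v = 0.195*Q^(1/3)*H^(1/2)/r^(5/6)
Q^(1/3) = 16.624
H^(1/2) = 2.3582
r^(5/6) = 6.5719
v = 0.195 * 16.624 * 2.3582 / 6.5719 = 1.1632 m/s

1.1632 m/s


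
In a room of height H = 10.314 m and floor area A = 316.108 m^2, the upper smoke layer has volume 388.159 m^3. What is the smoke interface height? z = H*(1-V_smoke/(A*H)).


V/(A*H) = 0.11905
1 - 0.11905 = 0.88095
z = 10.314 * 0.88095 = 9.0861 m

9.0861 m


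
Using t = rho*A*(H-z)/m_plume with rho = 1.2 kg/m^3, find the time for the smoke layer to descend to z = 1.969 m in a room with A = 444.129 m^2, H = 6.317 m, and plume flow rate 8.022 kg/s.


H - z = 4.348 m
t = 1.2 * 444.129 * 4.348 / 8.022 = 288.87 s

288.87 s


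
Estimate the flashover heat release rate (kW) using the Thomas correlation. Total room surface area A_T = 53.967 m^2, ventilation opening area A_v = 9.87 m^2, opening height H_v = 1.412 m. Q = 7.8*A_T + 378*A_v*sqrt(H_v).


7.8*A_T = 420.94
sqrt(H_v) = 1.1883
378*A_v*sqrt(H_v) = 4433.3
Q = 420.94 + 4433.3 = 4854.2 kW

4854.2 kW


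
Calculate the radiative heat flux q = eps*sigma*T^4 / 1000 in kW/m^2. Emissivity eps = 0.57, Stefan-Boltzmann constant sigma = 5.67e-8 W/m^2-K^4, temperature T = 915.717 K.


T^4 = 7.0315e+11
q = 0.57 * 5.67e-8 * 7.0315e+11 / 1000 = 22.725 kW/m^2

22.725 kW/m^2


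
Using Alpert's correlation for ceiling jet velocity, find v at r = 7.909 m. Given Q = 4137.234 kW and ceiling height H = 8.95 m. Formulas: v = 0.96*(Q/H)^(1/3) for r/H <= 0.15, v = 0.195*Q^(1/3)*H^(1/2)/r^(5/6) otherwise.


r/H = 7.909 / 8.95 = 0.88369
r/H > 0.15, so v = 0.195*Q^(1/3)*H^(1/2)/r^(5/6)
Q^(1/3) = 16.054
H^(1/2) = 2.9917
r^(5/6) = 5.6032
v = 0.195 * 16.054 * 2.9917 / 5.6032 = 1.6714 m/s

1.6714 m/s


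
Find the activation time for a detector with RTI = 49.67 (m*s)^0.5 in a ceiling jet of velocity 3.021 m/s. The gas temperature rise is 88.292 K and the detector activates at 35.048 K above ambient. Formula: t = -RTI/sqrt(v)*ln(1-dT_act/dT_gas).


dT_act/dT_gas = 0.39696
ln(1 - 0.39696) = -0.50576
t = -49.67 / sqrt(3.021) * -0.50576 = 14.453 s

14.453 s


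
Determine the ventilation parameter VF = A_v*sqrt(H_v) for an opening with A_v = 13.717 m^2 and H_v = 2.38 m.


sqrt(H_v) = 1.5427
VF = 13.717 * 1.5427 = 21.162 m^(5/2)

21.162 m^(5/2)


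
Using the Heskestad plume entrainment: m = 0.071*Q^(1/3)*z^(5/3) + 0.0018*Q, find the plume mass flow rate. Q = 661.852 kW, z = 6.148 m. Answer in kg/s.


Q^(1/3) = 8.7147
z^(5/3) = 20.633
First term = 0.071 * 8.7147 * 20.633 = 12.766
Second term = 0.0018 * 661.852 = 1.1913
m = 13.958 kg/s

13.958 kg/s


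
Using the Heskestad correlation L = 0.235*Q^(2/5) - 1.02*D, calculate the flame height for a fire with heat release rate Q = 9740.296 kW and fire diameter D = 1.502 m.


Q^(2/5) = 39.394
0.235 * Q^(2/5) = 9.2576
1.02 * D = 1.5320
L = 7.7255 m

7.7255 m


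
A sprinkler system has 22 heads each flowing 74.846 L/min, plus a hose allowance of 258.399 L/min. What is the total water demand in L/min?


Sprinkler demand = 22 * 74.846 = 1646.612 L/min
Total = 1646.612 + 258.399 = 1905.011 L/min

1905.011 L/min


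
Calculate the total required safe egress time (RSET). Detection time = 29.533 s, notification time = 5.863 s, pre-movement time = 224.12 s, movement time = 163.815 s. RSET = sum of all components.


Total = 29.533 + 5.863 + 224.12 + 163.815 = 423.331 s

423.331 s


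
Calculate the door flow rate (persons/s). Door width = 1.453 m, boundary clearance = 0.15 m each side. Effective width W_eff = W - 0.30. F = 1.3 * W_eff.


W_eff = 1.453 - 0.30 = 1.153 m
F = 1.3 * 1.153 = 1.4989 persons/s

1.4989 persons/s


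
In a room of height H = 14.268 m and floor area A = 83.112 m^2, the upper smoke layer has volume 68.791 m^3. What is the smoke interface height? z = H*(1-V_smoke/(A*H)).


V/(A*H) = 0.058010
1 - 0.058010 = 0.94199
z = 14.268 * 0.94199 = 13.440 m

13.440 m


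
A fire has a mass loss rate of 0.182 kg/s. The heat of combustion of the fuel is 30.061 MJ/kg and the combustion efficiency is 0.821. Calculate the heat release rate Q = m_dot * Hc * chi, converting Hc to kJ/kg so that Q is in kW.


Hc = 30.061 MJ/kg = 30.061 * 1000 kJ/kg = 30061 kJ/kg
Q = 0.182 kg/s * 30061 kJ/kg * 0.821 = 4491.8 kW

4491.8 kW


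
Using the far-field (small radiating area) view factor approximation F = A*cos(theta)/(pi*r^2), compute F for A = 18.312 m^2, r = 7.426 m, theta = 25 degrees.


cos(25 deg) = 0.90631
pi*r^2 = 173.24
F = 18.312 * 0.90631 / 173.24 = 0.095797

0.095797


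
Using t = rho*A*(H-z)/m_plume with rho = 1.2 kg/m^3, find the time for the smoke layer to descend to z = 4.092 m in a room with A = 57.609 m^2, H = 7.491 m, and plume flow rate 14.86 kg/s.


H - z = 3.399 m
t = 1.2 * 57.609 * 3.399 / 14.86 = 15.813 s

15.813 s


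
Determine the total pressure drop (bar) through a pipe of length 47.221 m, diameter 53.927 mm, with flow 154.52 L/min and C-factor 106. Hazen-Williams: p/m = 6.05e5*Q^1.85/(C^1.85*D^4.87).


Q^1.85 = 11210
C^1.85 = 5582.3
D^4.87 = 2.7158e+08
p/m = 0.0044737 bar/m
p_total = 0.0044737 * 47.221 = 0.21125 bar

0.21125 bar


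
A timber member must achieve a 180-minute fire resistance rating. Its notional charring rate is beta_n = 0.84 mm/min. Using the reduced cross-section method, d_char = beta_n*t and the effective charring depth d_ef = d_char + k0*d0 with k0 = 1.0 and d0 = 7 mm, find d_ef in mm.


d_char = 0.84 * 180 = 151.2 mm
d_ef = 151.2 + 1.0*7 = 158.2 mm

158.2 mm


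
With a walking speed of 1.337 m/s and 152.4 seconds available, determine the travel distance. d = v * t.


d = 1.337 * 152.4 = 203.76 m

203.76 m


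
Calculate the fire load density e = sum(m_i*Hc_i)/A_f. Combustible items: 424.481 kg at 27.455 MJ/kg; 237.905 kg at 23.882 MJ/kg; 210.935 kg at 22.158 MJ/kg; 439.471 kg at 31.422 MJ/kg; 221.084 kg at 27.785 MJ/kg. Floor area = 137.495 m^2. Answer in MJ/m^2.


Total energy = 424.481*27.455 + 237.905*23.882 + 210.935*22.158 + 439.471*31.422 + 221.084*27.785
= 11654.13 + 5681.647 + 4673.898 + 13809.06 + 6142.819
= 41961.55 MJ
e = 41961.55 / 137.495 = 305.19 MJ/m^2

305.19 MJ/m^2


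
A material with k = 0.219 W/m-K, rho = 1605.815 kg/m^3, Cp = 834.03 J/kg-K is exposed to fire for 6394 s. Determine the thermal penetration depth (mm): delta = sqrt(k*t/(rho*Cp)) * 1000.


alpha = 0.219 / (1605.815 * 834.03) = 1.6352e-07 m^2/s
alpha * t = 0.0010455
delta = sqrt(0.0010455) * 1000 = 32.335 mm

32.335 mm


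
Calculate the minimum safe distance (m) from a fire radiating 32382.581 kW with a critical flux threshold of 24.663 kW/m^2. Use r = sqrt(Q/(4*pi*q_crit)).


4*pi*q_crit = 309.92
Q/(4*pi*q_crit) = 104.49
r = sqrt(104.49) = 10.222 m

10.222 m


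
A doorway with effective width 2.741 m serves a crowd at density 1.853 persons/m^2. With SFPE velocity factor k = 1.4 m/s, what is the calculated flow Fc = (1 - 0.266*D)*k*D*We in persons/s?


1 - 0.266*D = 1 - 0.266*1.853 = 0.50710
Fs = 0.50710 * 1.4 * 1.853 = 1.3155 persons/(s*m)
Fc = 1.3155 * 2.741 = 3.6059 persons/s

3.6059 persons/s


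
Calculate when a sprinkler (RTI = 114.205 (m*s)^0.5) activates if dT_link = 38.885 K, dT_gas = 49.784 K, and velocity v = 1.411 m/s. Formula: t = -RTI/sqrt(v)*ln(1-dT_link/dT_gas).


dT_link/dT_gas = 0.78107
ln(1 - 0.78107) = -1.5190
t = -114.205 / sqrt(1.411) * -1.5190 = 146.04 s

146.04 s


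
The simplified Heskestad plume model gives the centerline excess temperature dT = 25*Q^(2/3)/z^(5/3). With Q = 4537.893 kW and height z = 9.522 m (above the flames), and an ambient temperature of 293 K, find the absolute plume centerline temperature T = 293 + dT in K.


Q^(2/3) = 274.10
z^(5/3) = 42.777
dT = 25 * 274.10 / 42.777 = 160.19 K
T = 293 + 160.19 = 453.19 K

453.19 K
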